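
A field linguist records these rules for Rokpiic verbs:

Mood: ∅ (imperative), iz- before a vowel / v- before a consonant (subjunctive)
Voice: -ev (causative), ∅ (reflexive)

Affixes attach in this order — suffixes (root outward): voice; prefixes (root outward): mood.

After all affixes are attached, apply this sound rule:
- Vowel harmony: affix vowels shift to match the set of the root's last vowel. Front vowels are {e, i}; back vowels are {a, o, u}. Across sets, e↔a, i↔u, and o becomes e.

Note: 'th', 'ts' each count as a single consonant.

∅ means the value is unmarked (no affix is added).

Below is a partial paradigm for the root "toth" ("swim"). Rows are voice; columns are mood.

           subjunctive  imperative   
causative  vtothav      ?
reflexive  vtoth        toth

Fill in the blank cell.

tothav

Attach voice causative -ev → tothev.
mood = imperative: zero marking, form stays tothev.
Apply vowel harmony: tothev → tothav.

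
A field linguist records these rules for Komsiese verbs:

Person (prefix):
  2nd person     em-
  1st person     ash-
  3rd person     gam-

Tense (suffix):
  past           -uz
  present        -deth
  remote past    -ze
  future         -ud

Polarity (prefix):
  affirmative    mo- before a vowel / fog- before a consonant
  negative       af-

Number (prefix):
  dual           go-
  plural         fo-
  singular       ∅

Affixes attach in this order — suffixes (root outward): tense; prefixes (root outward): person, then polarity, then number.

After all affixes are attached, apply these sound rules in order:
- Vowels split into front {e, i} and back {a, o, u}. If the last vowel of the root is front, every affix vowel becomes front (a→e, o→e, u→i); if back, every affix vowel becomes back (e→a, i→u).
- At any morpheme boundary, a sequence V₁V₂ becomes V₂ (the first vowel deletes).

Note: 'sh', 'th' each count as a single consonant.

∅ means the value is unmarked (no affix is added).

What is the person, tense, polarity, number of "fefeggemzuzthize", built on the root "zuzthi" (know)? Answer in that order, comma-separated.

3rd person, remote past, affirmative, plural

Segment: fo-fog-gam-zuzthi-ze.
person: gam- → 3rd person.
tense: -ze → remote past.
polarity: mo/fog- → affirmative.
number: fo- → plural.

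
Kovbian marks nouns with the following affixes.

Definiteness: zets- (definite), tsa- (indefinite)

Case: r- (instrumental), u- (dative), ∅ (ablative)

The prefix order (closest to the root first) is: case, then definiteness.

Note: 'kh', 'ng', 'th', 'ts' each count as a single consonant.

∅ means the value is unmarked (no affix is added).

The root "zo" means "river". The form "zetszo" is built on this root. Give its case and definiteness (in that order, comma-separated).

ablative, definite

Segment: zets-zo.
case: ∅ → ablative.
definiteness: zets- → definite.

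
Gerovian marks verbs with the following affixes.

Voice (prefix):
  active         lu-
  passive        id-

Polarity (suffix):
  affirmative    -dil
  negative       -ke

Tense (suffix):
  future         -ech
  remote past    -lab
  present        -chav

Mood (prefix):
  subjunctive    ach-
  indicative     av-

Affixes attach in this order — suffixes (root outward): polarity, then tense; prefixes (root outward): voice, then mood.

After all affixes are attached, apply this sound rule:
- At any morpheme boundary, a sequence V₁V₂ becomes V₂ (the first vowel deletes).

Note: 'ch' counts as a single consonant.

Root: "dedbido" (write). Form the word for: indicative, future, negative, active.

avludedbidokech

Attach polarity negative -ke → dedbidoke.
Attach voice active lu- → ludedbidoke.
Attach mood indicative av- → avludedbidoke.
Attach tense future -ech → avludedbidokeech.
Apply vowel deletion: avludedbidokeech → avludedbidokech.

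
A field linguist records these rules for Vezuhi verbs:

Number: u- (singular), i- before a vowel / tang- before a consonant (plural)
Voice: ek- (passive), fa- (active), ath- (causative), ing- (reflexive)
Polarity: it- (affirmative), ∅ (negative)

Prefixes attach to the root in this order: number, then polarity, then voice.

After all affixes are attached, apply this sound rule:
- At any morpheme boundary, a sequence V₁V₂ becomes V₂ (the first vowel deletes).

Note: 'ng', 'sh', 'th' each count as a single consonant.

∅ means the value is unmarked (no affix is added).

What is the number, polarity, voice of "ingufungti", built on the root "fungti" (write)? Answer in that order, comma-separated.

Segment: ing-u-fungti.
number: u- → singular.
polarity: ∅ → negative.
voice: ing- → reflexive.

singular, negative, reflexive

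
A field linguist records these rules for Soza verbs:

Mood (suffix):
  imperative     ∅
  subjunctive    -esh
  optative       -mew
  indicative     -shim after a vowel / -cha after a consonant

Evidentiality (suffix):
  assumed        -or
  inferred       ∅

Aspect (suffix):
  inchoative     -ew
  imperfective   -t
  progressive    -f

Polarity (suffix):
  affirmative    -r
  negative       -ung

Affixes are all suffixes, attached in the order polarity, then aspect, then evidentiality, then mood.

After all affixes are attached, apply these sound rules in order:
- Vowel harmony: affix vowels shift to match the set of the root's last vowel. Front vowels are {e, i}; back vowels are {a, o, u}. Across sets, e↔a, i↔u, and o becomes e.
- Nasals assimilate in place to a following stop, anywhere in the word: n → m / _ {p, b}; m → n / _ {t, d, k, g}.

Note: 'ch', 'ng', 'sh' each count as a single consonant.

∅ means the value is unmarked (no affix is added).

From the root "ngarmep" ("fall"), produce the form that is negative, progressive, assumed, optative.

Attach polarity negative -ung → ngarmepung.
Attach aspect progressive -f → ngarmepungf.
Attach evidentiality assumed -or → ngarmepungfor.
Attach mood optative -mew → ngarmepungformew.
Apply vowel harmony: ngarmepungformew → ngarmepingfermew.
Nasal assimilation: no change.

ngarmepingfermew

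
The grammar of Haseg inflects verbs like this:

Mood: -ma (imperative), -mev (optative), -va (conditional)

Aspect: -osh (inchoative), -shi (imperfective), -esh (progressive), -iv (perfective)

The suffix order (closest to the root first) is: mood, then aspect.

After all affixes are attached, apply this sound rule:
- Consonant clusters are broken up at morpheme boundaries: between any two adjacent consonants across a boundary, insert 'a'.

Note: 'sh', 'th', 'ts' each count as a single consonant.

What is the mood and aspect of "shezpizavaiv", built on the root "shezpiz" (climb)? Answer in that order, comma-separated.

conditional, perfective

Segment: shezpiz-va-iv.
mood: -va → conditional.
aspect: -iv → perfective.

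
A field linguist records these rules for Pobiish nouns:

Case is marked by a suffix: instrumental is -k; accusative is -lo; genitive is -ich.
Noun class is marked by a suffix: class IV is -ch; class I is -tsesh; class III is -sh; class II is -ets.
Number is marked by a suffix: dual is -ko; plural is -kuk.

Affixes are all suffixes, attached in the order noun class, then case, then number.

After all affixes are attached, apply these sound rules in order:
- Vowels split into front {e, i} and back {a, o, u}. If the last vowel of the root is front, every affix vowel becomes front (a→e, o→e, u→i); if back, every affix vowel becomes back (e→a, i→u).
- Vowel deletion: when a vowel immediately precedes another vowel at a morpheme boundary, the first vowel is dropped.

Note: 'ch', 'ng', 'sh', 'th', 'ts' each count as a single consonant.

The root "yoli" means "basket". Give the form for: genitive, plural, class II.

Attach noun class class II -ets → yoliets.
Attach case genitive -ich → yolietsich.
Attach number plural -kuk → yolietsichkuk.
Apply vowel harmony: yolietsichkuk → yolietsichkik.
Apply vowel deletion: yolietsichkik → yoletsichkik.

yoletsichkik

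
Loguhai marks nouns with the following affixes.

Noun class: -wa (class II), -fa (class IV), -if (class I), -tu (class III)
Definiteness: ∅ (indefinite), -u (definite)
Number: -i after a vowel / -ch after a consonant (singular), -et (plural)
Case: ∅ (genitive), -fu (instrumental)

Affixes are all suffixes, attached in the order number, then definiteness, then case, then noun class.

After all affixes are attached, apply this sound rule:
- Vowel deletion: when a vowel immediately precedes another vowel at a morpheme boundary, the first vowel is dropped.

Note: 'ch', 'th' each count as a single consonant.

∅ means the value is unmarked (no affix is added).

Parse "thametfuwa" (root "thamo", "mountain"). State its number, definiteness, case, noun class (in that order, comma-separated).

Segment: thamo-et-fu-wa.
number: -et → plural.
definiteness: ∅ → indefinite.
case: -fu → instrumental.
noun class: -wa → class II.

plural, indefinite, instrumental, class II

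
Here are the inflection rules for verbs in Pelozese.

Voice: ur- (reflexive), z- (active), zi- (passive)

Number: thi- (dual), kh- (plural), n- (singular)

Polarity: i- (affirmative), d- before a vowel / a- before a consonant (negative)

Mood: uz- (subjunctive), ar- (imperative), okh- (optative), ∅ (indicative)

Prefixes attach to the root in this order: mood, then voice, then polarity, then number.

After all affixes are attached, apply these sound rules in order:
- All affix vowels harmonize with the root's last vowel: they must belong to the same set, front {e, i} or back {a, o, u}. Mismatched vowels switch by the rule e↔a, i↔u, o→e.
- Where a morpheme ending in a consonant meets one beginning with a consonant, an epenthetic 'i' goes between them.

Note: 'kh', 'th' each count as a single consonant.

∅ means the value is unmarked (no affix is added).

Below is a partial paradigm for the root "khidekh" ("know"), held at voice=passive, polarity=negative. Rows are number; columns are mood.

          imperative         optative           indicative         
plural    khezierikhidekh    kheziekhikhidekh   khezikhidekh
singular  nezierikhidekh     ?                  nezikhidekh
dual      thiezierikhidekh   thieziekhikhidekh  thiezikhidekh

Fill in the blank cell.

neziekhikhidekh

Attach mood optative okh- → okhkhidekh.
Attach voice passive zi- → ziokhkhidekh.
Attach polarity negative a- (before consonant 'z') → aziokhkhidekh.
Attach number singular n- → naziokhkhidekh.
Apply vowel harmony: naziokhkhidekh → neziekhkhidekh.
Apply epenthesis: neziekhkhidekh → neziekhikhidekh.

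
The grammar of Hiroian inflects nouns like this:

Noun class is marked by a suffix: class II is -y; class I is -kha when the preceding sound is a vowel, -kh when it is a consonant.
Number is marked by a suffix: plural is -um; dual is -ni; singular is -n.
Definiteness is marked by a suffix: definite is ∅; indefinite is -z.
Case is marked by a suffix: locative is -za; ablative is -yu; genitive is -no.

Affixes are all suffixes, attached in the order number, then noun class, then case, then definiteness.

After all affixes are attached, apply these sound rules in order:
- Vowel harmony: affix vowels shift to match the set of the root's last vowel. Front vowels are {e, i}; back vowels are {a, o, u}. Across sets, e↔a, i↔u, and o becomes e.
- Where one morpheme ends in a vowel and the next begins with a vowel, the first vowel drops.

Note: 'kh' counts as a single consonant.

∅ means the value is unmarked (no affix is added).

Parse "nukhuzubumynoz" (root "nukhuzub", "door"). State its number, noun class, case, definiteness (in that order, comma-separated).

Segment: nukhuzub-um-y-no-z.
number: -um → plural.
noun class: -y → class II.
case: -no → genitive.
definiteness: -z → indefinite.

plural, class II, genitive, indefinite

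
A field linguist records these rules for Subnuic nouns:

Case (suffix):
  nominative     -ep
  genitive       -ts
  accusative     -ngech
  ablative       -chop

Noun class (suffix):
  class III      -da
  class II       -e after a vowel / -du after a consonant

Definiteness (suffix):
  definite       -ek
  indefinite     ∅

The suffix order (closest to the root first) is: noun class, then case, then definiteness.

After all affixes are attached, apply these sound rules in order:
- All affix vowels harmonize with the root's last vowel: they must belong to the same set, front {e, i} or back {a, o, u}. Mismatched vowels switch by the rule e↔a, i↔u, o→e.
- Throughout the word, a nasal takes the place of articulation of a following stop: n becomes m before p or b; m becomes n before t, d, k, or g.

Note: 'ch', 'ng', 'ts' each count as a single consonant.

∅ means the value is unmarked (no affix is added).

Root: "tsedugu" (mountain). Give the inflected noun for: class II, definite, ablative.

tseduguachopak

Attach noun class class II -e (after vowel 'u') → tsedugue.
Attach case ablative -chop → tseduguechop.
Attach definiteness definite -ek → tseduguechopek.
Apply vowel harmony: tseduguechopek → tseduguachopak.
Nasal assimilation: no change.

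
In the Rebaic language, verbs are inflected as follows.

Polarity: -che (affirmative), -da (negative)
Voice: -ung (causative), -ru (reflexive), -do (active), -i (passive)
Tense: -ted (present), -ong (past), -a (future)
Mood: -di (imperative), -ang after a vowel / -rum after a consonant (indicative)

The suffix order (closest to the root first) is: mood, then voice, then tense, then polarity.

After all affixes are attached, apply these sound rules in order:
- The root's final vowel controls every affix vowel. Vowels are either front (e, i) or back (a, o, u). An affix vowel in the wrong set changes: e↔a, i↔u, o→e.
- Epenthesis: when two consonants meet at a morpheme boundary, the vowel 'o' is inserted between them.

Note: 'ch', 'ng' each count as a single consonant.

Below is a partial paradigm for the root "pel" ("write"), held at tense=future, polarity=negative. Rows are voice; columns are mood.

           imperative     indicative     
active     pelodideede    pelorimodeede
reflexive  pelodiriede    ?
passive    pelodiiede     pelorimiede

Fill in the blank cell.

pelorimoriede

Attach mood indicative -rum (after consonant 'l') → pelrum.
Attach voice reflexive -ru → pelrumru.
Attach tense future -a → pelrumrua.
Attach polarity negative -da → pelrumruada.
Apply vowel harmony: pelrumruada → pelrimriede.
Apply epenthesis: pelrimriede → pelorimoriede.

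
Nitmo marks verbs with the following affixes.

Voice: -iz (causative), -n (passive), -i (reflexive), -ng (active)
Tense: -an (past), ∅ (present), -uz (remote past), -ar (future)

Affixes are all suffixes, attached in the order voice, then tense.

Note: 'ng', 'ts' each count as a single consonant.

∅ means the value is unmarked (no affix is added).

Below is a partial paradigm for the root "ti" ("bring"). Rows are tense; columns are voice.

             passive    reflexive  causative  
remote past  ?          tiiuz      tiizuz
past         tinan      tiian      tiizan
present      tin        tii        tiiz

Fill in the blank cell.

tinuz

Attach voice passive -n → tin.
Attach tense remote past -uz → tinuz.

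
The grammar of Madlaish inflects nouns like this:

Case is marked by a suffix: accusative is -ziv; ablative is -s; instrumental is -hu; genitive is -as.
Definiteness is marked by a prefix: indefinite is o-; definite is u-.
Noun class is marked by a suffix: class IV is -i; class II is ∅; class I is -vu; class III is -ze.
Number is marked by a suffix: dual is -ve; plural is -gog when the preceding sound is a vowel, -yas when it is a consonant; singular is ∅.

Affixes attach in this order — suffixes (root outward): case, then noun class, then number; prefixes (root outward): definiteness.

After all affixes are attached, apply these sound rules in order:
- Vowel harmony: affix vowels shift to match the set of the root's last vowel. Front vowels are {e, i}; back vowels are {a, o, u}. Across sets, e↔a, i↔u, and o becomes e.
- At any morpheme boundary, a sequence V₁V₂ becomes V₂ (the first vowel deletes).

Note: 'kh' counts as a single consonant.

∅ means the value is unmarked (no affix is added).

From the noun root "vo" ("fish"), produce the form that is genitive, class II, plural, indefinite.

ovasyas

Attach case genitive -as → voas.
Attach definiteness indefinite o- → ovoas.
noun class = class II: zero marking, form stays ovoas.
Attach number plural -yas (after consonant 's') → ovoasyas.
Vowel harmony: no change.
Apply vowel deletion: ovoasyas → ovasyas.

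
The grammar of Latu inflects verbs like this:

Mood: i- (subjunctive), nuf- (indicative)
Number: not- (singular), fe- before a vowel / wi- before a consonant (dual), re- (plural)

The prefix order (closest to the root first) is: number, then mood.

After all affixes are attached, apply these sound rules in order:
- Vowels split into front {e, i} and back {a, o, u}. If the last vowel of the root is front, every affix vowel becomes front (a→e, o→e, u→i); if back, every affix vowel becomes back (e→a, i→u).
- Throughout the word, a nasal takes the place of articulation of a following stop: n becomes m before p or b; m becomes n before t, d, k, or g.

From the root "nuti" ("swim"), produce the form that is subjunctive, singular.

inetnuti

Attach number singular not- → notnuti.
Attach mood subjunctive i- → inotnuti.
Apply vowel harmony: inotnuti → inetnuti.
Nasal assimilation: no change.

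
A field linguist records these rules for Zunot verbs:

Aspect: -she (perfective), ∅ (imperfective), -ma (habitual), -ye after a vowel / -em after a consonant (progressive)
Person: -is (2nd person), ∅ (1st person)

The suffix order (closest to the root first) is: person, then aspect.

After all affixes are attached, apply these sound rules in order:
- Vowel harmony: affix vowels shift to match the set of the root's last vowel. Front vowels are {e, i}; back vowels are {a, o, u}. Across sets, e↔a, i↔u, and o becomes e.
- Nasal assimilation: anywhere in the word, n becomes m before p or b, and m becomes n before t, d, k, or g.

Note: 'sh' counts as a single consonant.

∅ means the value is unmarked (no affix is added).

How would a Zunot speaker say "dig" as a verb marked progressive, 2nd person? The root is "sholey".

sholeyisem

Attach person 2nd person -is → sholeyis.
Attach aspect progressive -em (after consonant 's') → sholeyisem.
Vowel harmony: no change.
Nasal assimilation: no change.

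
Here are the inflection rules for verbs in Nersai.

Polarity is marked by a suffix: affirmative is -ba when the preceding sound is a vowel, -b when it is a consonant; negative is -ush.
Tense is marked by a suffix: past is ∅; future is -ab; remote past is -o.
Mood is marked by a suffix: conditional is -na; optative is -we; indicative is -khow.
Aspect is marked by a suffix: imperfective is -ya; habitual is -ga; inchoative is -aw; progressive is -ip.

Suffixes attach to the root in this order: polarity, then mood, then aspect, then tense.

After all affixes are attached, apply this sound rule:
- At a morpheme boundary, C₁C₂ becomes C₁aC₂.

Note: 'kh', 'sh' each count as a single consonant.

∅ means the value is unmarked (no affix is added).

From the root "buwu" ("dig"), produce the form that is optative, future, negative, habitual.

buwuushawegaab

Attach polarity negative -ush → buwuush.
Attach mood optative -we → buwuushwe.
Attach aspect habitual -ga → buwuushwega.
Attach tense future -ab → buwuushwegaab.
Apply epenthesis: buwuushwegaab → buwuushawegaab.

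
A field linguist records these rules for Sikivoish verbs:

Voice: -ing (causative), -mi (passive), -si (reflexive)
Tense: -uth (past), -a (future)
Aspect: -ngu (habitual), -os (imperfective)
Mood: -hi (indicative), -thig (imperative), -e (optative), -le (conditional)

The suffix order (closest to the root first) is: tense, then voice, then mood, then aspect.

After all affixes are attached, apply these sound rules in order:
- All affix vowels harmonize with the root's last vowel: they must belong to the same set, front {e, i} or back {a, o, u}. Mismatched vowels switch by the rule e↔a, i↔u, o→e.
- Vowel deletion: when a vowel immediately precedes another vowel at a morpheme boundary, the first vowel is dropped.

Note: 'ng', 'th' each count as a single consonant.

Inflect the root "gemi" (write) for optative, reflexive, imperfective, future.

gemeses

Attach tense future -a → gemia.
Attach voice reflexive -si → gemiasi.
Attach mood optative -e → gemiasie.
Attach aspect imperfective -os → gemiasieos.
Apply vowel harmony: gemiasieos → gemiesiees.
Apply vowel deletion: gemiesiees → gemeses.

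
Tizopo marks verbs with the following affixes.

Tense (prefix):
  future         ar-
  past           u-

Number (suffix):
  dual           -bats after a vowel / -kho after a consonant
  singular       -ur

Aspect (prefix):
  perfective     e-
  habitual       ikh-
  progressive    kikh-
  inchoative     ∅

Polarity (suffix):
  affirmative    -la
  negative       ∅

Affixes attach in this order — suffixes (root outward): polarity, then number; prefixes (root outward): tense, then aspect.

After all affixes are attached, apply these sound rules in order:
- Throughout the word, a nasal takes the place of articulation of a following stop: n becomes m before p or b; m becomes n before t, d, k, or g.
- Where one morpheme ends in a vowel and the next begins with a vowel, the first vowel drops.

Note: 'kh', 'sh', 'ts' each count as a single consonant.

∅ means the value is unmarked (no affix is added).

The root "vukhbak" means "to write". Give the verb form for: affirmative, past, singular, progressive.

kikhuvukhbaklur

Attach polarity affirmative -la → vukhbakla.
Attach tense past u- → uvukhbakla.
Attach aspect progressive kikh- → kikhuvukhbakla.
Attach number singular -ur → kikhuvukhbaklaur.
Nasal assimilation: no change.
Apply vowel deletion: kikhuvukhbaklaur → kikhuvukhbaklur.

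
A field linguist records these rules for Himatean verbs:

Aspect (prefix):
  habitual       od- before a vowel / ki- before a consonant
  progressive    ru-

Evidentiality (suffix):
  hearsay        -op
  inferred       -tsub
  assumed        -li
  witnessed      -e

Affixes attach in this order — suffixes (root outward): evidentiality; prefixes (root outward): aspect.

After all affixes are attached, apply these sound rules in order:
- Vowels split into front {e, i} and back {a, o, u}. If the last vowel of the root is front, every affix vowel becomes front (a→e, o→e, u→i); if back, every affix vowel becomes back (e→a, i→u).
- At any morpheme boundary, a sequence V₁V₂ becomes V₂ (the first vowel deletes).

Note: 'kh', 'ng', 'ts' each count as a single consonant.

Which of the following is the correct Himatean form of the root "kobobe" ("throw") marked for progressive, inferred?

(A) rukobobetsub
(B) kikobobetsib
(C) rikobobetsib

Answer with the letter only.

Attach evidentiality inferred -tsub → kobobetsub.
Attach aspect progressive ru- → rukobobetsub.
Apply vowel harmony: rukobobetsub → rikobobetsib.
Vowel deletion: no change.
So the correct form is rikobobetsib, option (C).
(B) kikobobetsib is wrong: it uses habitual instead of progressive for aspect.
(A) rukobobetsub is wrong: it fails to apply the sound rule(s).

C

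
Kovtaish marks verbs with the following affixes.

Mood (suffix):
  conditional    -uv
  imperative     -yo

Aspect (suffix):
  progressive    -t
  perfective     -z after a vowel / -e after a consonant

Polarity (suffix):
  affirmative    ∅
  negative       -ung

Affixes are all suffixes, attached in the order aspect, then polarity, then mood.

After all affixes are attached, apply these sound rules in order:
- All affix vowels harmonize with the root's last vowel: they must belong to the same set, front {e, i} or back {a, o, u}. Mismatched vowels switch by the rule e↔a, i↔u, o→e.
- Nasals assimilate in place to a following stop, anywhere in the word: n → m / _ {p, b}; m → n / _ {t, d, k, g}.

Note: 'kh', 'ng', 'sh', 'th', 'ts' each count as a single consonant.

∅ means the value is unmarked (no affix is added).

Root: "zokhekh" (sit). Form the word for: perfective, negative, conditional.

zokhekheingiv

Attach aspect perfective -e (after consonant 'kh') → zokhekhe.
Attach polarity negative -ung → zokhekheung.
Attach mood conditional -uv → zokhekheunguv.
Apply vowel harmony: zokhekheunguv → zokhekheingiv.
Nasal assimilation: no change.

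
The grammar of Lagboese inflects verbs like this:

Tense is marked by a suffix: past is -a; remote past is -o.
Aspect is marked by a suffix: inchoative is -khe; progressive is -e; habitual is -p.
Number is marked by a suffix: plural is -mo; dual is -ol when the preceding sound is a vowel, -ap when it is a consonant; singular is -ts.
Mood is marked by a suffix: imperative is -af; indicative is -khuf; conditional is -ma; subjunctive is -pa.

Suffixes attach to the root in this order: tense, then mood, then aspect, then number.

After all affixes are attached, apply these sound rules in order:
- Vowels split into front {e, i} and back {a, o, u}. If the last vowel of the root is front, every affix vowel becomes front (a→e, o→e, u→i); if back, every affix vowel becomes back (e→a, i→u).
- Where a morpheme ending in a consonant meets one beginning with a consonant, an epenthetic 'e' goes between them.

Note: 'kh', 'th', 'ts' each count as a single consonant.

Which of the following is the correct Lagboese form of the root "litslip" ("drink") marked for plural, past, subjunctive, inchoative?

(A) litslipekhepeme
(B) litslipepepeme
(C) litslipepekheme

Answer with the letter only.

C

Attach tense past -a → litslipa.
Attach mood subjunctive -pa → litslipapa.
Attach aspect inchoative -khe → litslipapakhe.
Attach number plural -mo → litslipapakhemo.
Apply vowel harmony: litslipapakhemo → litslipepekheme.
Epenthesis: no change.
So the correct form is litslipepekheme, option (C).
(A) litslipekhepeme is wrong: it has the affixes in the wrong order.
(B) litslipepepeme is wrong: it uses habitual instead of inchoative for aspect.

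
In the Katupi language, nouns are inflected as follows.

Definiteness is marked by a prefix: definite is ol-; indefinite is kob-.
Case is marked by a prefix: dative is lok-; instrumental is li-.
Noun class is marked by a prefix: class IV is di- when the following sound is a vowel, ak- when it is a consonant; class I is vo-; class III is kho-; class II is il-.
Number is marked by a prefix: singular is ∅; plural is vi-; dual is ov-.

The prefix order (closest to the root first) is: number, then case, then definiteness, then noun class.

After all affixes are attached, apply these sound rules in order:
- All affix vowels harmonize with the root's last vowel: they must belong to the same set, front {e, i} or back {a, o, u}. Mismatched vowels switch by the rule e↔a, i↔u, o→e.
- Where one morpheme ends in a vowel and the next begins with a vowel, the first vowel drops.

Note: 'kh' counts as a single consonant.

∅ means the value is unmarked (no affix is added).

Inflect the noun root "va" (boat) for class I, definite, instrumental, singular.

volluva

number = singular: zero marking, form stays va.
Attach case instrumental li- → liva.
Attach definiteness definite ol- → olliva.
Attach noun class class I vo- → voolliva.
Apply vowel harmony: voolliva → voolluva.
Apply vowel deletion: voolluva → volluva.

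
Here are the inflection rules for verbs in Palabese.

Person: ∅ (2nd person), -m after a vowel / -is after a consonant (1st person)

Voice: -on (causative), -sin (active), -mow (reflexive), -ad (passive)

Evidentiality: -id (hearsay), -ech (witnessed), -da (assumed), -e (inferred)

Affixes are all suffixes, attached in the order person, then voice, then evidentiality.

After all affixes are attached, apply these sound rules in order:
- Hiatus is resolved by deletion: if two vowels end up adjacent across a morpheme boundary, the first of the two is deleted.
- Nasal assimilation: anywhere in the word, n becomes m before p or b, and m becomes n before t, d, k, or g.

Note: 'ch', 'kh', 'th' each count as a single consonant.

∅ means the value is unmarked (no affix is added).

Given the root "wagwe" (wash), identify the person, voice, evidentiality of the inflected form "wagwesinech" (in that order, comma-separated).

Segment: wagwe-sin-ech.
person: ∅ → 2nd person.
voice: -sin → active.
evidentiality: -ech → witnessed.

2nd person, active, witnessed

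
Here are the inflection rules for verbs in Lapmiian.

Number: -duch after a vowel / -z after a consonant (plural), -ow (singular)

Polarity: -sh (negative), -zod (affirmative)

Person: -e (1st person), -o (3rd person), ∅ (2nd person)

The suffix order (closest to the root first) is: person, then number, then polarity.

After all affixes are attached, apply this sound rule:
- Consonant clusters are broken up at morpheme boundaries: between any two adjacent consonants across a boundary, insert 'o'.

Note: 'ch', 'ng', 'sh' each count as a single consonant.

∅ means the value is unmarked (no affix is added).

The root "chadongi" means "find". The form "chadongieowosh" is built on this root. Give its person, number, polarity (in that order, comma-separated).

Segment: chadongi-e-ow-sh.
person: -e → 1st person.
number: -ow → singular.
polarity: -sh → negative.

1st person, singular, negative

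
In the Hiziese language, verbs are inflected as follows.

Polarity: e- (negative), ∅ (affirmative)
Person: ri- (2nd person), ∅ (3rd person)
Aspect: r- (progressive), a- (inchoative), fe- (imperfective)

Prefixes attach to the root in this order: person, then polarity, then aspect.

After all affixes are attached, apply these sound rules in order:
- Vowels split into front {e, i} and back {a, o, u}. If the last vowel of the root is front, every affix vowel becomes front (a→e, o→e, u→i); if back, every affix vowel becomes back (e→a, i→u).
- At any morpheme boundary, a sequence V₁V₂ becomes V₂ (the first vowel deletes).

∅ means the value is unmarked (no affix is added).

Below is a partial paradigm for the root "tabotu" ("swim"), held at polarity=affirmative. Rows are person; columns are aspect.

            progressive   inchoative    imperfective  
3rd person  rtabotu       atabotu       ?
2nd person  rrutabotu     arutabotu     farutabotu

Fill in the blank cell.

person = 3rd person: zero marking, form stays tabotu.
polarity = affirmative: zero marking, form stays tabotu.
Attach aspect imperfective fe- → fetabotu.
Apply vowel harmony: fetabotu → fatabotu.
Vowel deletion: no change.

fatabotu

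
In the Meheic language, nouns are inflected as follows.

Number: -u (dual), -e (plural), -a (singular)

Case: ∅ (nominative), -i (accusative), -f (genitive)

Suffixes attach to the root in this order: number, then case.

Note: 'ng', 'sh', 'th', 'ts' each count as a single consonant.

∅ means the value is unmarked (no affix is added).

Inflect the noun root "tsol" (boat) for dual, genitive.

Attach number dual -u → tsolu.
Attach case genitive -f → tsoluf.

tsoluf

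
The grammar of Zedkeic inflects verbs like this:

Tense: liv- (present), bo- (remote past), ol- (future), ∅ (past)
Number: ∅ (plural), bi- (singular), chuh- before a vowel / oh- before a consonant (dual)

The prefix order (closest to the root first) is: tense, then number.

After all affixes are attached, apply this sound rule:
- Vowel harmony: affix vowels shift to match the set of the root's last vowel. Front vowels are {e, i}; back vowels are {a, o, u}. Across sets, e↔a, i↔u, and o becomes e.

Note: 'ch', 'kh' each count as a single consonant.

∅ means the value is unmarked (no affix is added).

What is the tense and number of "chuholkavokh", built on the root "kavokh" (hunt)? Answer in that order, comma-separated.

future, dual

Segment: chuh-ol-kavokh.
tense: ol- → future.
number: chuh/oh- → dual.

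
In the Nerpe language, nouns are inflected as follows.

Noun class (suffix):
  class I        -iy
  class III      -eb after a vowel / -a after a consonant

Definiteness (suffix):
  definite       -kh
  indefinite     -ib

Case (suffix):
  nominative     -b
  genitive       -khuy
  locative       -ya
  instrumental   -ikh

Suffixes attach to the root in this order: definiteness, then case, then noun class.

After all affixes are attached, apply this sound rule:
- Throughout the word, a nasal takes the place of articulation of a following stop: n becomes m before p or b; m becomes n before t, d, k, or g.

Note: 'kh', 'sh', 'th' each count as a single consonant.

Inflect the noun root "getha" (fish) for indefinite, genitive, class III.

gethaibkhuya

Attach definiteness indefinite -ib → gethaib.
Attach case genitive -khuy → gethaibkhuy.
Attach noun class class III -a (after consonant 'y') → gethaibkhuya.
Nasal assimilation: no change.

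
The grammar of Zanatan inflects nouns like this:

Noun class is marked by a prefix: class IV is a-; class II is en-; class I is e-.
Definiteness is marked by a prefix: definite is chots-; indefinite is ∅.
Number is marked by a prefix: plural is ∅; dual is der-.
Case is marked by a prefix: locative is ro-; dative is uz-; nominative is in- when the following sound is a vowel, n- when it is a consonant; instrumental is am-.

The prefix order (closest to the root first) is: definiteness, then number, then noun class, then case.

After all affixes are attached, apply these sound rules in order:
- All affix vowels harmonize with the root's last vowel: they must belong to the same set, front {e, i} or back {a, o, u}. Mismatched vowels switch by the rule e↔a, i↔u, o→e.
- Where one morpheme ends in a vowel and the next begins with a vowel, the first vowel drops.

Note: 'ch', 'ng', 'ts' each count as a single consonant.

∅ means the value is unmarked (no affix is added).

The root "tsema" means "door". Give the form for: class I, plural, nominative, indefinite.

definiteness = indefinite: zero marking, form stays tsema.
number = plural: zero marking, form stays tsema.
Attach noun class class I e- → etsema.
Attach case nominative in- (before vowel 'e') → inetsema.
Apply vowel harmony: inetsema → unatsema.
Vowel deletion: no change.

unatsema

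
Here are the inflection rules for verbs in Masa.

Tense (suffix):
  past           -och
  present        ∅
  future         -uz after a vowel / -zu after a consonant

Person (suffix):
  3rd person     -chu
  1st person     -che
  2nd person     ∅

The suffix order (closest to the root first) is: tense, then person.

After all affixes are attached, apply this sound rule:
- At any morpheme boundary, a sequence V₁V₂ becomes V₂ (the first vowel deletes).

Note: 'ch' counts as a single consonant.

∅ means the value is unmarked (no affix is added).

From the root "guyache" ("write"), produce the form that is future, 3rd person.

guyachuzchu

Attach tense future -uz (after vowel 'e') → guyacheuz.
Attach person 3rd person -chu → guyacheuzchu.
Apply vowel deletion: guyacheuzchu → guyachuzchu.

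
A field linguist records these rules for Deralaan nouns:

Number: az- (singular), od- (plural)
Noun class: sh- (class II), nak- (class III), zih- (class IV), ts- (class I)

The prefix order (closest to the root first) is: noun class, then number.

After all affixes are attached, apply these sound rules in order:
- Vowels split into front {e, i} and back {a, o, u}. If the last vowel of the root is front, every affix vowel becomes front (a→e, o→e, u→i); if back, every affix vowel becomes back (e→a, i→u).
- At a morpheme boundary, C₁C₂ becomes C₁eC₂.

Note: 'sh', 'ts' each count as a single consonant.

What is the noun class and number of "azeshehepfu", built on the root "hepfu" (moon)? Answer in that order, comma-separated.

Segment: az-sh-hepfu.
noun class: sh- → class II.
number: az- → singular.

class II, singular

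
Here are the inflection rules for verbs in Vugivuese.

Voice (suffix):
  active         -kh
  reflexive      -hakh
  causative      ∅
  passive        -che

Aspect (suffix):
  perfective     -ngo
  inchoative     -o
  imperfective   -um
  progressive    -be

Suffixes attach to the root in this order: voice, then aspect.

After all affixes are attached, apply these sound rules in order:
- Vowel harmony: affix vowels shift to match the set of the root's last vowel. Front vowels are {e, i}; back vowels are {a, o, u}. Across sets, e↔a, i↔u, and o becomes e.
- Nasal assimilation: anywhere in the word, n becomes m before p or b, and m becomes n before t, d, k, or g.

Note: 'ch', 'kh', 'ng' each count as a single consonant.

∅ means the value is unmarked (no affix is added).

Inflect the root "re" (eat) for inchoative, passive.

Attach voice passive -che → reche.
Attach aspect inchoative -o → recheo.
Apply vowel harmony: recheo → rechee.
Nasal assimilation: no change.

rechee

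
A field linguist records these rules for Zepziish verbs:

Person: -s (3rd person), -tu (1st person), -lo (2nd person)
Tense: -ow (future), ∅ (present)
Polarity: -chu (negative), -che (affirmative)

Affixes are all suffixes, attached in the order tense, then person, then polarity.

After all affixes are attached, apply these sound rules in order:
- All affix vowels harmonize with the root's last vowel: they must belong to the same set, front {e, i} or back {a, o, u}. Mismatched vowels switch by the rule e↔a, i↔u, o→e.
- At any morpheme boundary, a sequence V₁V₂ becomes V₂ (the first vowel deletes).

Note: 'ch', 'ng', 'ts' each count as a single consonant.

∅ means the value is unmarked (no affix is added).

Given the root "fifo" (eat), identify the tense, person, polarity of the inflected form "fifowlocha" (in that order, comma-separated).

Segment: fifo-ow-lo-che.
tense: -ow → future.
person: -lo → 2nd person.
polarity: -che → affirmative.

future, 2nd person, affirmative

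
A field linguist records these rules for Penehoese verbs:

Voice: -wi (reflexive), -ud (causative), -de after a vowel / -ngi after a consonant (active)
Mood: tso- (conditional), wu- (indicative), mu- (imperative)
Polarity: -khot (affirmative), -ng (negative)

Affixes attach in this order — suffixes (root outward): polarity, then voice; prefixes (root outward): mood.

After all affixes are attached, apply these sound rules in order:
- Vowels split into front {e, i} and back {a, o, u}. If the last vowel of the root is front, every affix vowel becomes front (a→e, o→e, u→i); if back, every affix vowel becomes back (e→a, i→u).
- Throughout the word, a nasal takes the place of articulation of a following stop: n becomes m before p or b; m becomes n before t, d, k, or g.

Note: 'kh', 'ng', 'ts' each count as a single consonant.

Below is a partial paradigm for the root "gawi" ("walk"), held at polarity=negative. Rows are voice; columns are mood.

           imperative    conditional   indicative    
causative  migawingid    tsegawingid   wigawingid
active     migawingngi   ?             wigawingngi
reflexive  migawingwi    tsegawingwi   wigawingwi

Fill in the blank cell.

tsegawingngi

Attach polarity negative -ng → gawing.
Attach voice active -ngi (after consonant 'ng') → gawingngi.
Attach mood conditional tso- → tsogawingngi.
Apply vowel harmony: tsogawingngi → tsegawingngi.
Nasal assimilation: no change.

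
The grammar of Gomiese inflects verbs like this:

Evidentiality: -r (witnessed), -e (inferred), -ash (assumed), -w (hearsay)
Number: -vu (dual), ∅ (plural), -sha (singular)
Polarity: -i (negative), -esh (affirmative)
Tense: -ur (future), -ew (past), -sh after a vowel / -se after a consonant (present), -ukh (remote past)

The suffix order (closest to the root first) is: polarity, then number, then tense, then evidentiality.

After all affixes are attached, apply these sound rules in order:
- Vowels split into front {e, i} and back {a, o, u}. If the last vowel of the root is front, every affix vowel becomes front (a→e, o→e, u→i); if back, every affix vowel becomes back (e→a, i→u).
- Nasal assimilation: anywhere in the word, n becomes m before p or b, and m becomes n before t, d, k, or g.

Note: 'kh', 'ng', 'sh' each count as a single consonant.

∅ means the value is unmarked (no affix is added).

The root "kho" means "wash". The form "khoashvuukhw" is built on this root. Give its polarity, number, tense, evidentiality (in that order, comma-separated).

Segment: kho-esh-vu-ukh-w.
polarity: -esh → affirmative.
number: -vu → dual.
tense: -ukh → remote past.
evidentiality: -w → hearsay.

affirmative, dual, remote past, hearsay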